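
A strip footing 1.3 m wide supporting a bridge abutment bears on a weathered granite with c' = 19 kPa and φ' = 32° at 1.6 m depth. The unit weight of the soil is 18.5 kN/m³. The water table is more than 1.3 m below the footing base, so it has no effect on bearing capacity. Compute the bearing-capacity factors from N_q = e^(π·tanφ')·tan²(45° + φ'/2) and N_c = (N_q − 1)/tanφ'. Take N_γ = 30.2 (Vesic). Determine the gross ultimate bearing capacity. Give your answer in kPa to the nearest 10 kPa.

q_ult ≈ 1720 kPa

tan32° = 0.6249, so N_q = e^(π×0.6249)·tan²(61°) = 7.121 × 3.255 = 23.18.
N_c = (23.18 − 1)/tan32° = 35.49.
Overburden at base level: q = 18.5 × 1.6 = 29.6 kPa.
Cohesion term c·N_c = 19 × 35.49 = 674.31 kPa; surcharge term q·N_q = 29.6 × 23.177 = 686.03 kPa; self-weight term 0.5·γ·B·N_γ = 0.5 × 18.5 × 1.3 × 30.2 = 363.16 kPa.
q_ult = 674.31 + 686.03 + 363.16 = 1723.5 kPa.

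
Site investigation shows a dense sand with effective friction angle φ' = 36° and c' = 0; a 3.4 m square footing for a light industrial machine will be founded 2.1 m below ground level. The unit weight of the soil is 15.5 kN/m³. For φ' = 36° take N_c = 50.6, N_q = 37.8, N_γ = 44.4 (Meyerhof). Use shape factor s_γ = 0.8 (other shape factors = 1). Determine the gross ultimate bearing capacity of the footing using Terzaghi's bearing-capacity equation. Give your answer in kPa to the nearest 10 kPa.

q_ult ≈ 2170 kPa

q = γ·D_f = 15.5 × 2.1 = 32.55 kPa.
q·N_q = 32.55 × 37.8 = 1230.4 kPa
0.5·γ·B·N_γ·s_γ = 0.5 × 15.5 × 3.4 × 44.4 × 0.8 = 935.95 kPa
q_ult = 1230.4 + 935.95 = 2166.3 kPa.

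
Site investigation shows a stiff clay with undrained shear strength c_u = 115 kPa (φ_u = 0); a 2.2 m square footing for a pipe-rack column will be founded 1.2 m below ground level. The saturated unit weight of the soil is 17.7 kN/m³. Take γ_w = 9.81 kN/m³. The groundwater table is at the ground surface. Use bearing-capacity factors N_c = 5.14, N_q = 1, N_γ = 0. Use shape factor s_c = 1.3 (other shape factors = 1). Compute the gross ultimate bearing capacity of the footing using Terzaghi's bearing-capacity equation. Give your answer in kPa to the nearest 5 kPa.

γ' = 17.7 − 9.81 = 7.89 kN/m³ (submerged throughout). q = 7.89 × 1.2 = 9.468 kPa.
c·N_c·s_c = 115 × 5.14 × 1.3 = 768.43 kPa
q·N_q = 9.468 × 1 = 9.468 kPa
q_ult = 768.43 + 9.468 = 777.9 kPa.

q_ult ≈ 780 kPa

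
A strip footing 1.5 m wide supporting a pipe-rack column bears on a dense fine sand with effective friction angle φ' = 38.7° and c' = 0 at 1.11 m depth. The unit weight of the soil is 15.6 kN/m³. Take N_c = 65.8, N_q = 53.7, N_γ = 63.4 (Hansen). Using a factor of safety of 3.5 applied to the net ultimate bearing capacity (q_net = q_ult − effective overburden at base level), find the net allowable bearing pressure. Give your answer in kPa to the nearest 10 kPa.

q = γ·D_f = 15.6 × 1.11 = 17.316 kPa.
q·N_q = 17.316 × 53.7 = 929.87 kPa
0.5·γ·B·N_γ = 0.5 × 15.6 × 1.5 × 63.4 = 741.78 kPa
q_ult = 929.87 + 741.78 = 1671.6 kPa.
Net ultimate: q_net = 1671.6 − 17.316 = 1654.3 kPa.
q_all(net) = 1654.3 / 3.5 = 472.67 kPa.

q_all(net) ≈ 470 kPa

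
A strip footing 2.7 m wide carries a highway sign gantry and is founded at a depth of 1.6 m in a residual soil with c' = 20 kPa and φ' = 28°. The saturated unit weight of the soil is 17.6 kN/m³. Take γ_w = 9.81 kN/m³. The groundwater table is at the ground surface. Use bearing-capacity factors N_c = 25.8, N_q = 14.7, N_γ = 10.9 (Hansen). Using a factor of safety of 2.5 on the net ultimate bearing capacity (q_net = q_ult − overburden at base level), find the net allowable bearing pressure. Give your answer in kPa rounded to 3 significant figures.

q_all(net) ≈ 321 kPa

With the water table at the surface the whole profile is submerged: γ' = 17.6 − 9.81 = 7.79 kN/m³, so q = γ'·D_f = 12.464 kPa; the same γ' applies in the ½γBN_γ term.
q_ult = c·N_c + q·N_q + 0.5·γ·B·N_γ
     = 20 × 25.8 + 12.464 × 14.7 + 0.5 × 7.79 × 2.7 × 10.9
     = 516 + 183.22 + 114.63 = 813.85 kPa.
q_net = 813.85 − 12.464 = 801.39 kPa.
q_all(net) = 801.39 / 2.5 = 320.55 kPa.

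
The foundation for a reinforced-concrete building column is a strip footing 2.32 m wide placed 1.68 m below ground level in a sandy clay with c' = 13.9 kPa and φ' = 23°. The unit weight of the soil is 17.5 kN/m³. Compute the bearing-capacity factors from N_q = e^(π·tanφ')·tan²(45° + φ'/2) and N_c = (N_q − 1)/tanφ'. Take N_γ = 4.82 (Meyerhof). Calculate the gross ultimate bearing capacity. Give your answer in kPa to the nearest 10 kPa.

q_ult ≈ 600 kPa

tan23° = 0.4245, so N_q = e^(π×0.4245)·tan²(56.5°) = 3.794 × 2.283 = 8.66.
N_c = (8.66 − 1)/tan23° = 18.05.
q = γ·D_f = 17.5 × 1.68 = 29.4 kPa.
c·N_c = 13.9 × 18.049 = 250.88 kPa
q·N_q = 29.4 × 8.6612 = 254.64 kPa
0.5·γ·B·N_γ = 0.5 × 17.5 × 2.32 × 4.82 = 97.846 kPa
q_ult = 250.88 + 254.64 + 97.846 = 603.36 kPa.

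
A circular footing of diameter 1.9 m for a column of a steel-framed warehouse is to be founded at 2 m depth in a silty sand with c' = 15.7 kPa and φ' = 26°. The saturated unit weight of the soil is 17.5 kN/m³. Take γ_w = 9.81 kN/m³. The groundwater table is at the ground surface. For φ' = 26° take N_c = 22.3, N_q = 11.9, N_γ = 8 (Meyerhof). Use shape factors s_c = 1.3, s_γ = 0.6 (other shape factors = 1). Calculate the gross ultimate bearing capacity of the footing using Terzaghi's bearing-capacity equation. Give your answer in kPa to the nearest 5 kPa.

q_ult ≈ 675 kPa

γ' = 17.5 − 9.81 = 7.69 kN/m³ (submerged throughout). q = 7.69 × 2 = 15.38 kPa; the same γ' applies in the ½γBN_γ term.
c·N_c·s_c = 15.7 × 22.3 × 1.3 = 455.14 kPa
q·N_q = 15.38 × 11.9 = 183.02 kPa
0.5·γ·B·N_γ·s_γ = 0.5 × 7.69 × 1.9 × 8 × 0.6 = 35.066 kPa
q_ult = 455.14 + 183.02 + 35.066 = 673.23 kPa.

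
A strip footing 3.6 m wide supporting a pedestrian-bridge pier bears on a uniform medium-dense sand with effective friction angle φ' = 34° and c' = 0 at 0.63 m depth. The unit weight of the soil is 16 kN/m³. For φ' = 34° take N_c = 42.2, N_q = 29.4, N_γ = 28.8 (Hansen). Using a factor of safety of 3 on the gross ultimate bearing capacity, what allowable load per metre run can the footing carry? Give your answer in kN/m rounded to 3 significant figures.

Effective surcharge at the founding depth q = γ·D_f = 16 × 0.63 = 10.08 kPa.
q_ult = q·N_q + 0.5·γ·B·N_γ
     = 10.08 × 29.4 + 0.5 × 16 × 3.6 × 28.8
     = 296.35 + 829.44 = 1125.8 kPa.
Gross allowable pressure q_all = 1125.8 / 3 = 375.26 kPa.
Allowable wall load = q_all × B = 375.26 × 3.6 = 1351 kN per metre run.

≈ 1350 kN/m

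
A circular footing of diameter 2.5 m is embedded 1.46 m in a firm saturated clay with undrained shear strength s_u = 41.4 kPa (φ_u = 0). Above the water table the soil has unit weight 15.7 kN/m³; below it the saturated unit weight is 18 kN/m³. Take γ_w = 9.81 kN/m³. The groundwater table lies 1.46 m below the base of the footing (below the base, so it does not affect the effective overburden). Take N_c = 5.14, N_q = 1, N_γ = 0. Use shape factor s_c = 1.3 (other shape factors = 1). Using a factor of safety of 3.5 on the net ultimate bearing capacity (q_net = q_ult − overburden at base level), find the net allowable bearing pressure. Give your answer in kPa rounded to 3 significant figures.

q_all(net) ≈ 79 kPa

Overburden at base level: q = 15.7 × 1.46 = 22.922 kPa.
Cohesion term c·N_c·s_c = 41.4 × 5.14 × 1.3 = 276.63 kPa; surcharge term q·N_q = 22.922 × 1 = 22.922 kPa.
q_ult = 276.63 + 22.922 = 299.56 kPa.
q_net = 299.56 − 22.922 = 276.63 kPa.
q_all(net) = 276.63 / 3.5 = 79.039 kPa.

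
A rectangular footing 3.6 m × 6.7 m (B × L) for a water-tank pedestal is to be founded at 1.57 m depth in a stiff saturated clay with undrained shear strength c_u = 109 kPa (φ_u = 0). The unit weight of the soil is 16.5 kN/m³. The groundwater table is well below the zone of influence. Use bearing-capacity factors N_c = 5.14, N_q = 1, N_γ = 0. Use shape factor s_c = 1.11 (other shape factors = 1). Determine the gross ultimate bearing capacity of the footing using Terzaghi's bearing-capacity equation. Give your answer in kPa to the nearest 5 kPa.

Overburden at base level: q = 16.5 × 1.57 = 25.905 kPa.
Cohesion term c·N_c·s_c = 109 × 5.14 × 1.11 = 621.89 kPa; surcharge term q·N_q = 25.905 × 1 = 25.905 kPa.
q_ult = 621.89 + 25.905 = 647.79 kPa.

q_ult ≈ 650 kPa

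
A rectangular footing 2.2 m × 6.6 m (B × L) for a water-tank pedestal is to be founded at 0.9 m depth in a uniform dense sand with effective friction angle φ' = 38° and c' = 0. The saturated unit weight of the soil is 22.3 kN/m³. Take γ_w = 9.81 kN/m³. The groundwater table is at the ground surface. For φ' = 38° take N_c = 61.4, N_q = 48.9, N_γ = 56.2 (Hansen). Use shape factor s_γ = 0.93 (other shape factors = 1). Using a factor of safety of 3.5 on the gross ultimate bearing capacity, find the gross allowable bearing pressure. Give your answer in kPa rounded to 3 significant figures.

Water table at ground surface, so effective unit weight γ' = 22.3 − 9.81 = 12.49 kN/m³ is used throughout; overburden q = 12.49 × 0.9 = 11.241 kPa; the same γ' applies in the ½γBN_γ term.
Surcharge term q·N_q = 11.241 × 48.9 = 549.68 kPa; self-weight term 0.5·γ·B·N_γ·s_γ = 0.5 × 12.49 × 2.2 × 56.2 × 0.93 = 718.08 kPa.
q_ult = 549.68 + 718.08 = 1267.8 kPa.
q_all = 1267.8 / 3.5 = 362.22 kPa.

q_all ≈ 362 kPa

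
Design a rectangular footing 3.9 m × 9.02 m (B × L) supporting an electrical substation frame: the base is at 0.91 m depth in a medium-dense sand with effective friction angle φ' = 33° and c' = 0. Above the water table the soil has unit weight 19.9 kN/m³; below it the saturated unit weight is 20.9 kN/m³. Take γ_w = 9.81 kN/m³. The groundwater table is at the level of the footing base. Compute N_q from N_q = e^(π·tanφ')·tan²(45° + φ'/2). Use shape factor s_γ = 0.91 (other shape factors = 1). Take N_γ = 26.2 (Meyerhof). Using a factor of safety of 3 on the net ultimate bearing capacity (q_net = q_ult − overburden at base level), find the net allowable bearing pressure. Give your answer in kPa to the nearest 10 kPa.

N_q = e^(π·tan33°)·tan²(61.5°) = 26.09.
Effective surcharge at the founding depth q = γ·D_f = 19.9 × 0.91 = 18.109 kPa.
The water table coincides with the base, so in the self-weight term γ → γ' = 11.09 kN/m³.
q_ult = q·N_q + 0.5·γ·B·N_γ·s_γ
     = 18.109 × 26.092 + 0.5 × 11.09 × 3.9 × 26.2 × 0.91
     = 472.5 + 515.6 = 988.1 kPa.
q_net = 988.1 − 18.109 = 969.99 kPa.
q_all(net) = 969.99 / 3 = 323.33 kPa.

q_all(net) ≈ 320 kPa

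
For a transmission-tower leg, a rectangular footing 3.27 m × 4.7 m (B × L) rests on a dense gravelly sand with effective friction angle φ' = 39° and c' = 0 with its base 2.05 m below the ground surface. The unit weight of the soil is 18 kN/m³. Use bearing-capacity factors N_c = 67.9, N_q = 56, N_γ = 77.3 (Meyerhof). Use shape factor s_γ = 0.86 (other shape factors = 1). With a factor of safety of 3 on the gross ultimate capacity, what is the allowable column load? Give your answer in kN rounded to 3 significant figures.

Effective surcharge at the founding depth q = γ·D_f = 18 × 2.05 = 36.9 kPa.
q_ult = q·N_q + 0.5·γ·B·N_γ·s_γ
     = 36.9 × 56 + 0.5 × 18 × 3.27 × 77.3 × 0.86
     = 2066.4 + 1956.4 = 4022.8 kPa.
Gross allowable pressure q_all = 4022.8 / 3 = 1340.9 kPa.
Footing area = 15.369 m², so allowable column load = 1340.9 × 15.369 = 20609 kN.

P_all ≈ 20600 kN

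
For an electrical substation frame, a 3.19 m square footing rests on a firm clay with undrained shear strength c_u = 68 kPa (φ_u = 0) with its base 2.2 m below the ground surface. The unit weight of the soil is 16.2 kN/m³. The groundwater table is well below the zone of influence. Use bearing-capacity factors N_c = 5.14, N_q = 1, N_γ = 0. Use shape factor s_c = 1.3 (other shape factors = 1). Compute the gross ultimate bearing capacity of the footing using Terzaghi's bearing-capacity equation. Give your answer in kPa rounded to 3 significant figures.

q_ult ≈ 490 kPa

Overburden at base level: q = 16.2 × 2.2 = 35.64 kPa.
Cohesion term c·N_c·s_c = 68 × 5.14 × 1.3 = 454.38 kPa; surcharge term q·N_q = 35.64 × 1 = 35.64 kPa.
q_ult = 454.38 + 35.64 = 490.02 kPa.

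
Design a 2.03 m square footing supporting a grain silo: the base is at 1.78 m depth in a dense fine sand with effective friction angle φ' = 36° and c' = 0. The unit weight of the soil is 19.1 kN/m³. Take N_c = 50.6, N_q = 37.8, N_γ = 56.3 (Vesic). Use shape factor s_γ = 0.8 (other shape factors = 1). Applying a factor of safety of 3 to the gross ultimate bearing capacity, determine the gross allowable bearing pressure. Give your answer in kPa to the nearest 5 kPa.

Effective surcharge at the founding depth q = γ·D_f = 19.1 × 1.78 = 33.998 kPa.
q_ult = q·N_q + 0.5·γ·B·N_γ·s_γ
     = 33.998 × 37.8 + 0.5 × 19.1 × 2.03 × 56.3 × 0.8
     = 1285.1 + 873.17 = 2158.3 kPa.
q_all = q_ult / FS = 2158.3 / 3 = 719.43 kPa.

q_all ≈ 720 kPa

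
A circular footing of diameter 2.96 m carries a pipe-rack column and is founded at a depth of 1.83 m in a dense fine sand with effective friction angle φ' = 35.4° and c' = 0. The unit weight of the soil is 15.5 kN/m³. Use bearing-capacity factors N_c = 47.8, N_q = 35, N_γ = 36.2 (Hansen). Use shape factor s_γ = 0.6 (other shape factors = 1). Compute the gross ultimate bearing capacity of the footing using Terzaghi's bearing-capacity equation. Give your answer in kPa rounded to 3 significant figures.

Effective surcharge at the founding depth q = γ·D_f = 15.5 × 1.83 = 28.365 kPa.
q_ult = q·N_q + 0.5·γ·B·N_γ·s_γ
     = 28.365 × 35 + 0.5 × 15.5 × 2.96 × 36.2 × 0.6
     = 992.78 + 498.26 = 1491 kPa.

q_ult ≈ 1490 kPa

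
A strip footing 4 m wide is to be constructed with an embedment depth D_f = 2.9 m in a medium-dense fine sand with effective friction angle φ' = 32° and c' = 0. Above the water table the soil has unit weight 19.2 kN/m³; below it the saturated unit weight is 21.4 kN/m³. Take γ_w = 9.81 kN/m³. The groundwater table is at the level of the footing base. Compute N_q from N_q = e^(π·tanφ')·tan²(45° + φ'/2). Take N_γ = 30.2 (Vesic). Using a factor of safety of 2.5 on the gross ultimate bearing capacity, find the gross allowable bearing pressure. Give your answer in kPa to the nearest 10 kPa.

N_q = e^(π·tan32°)·tan²(61°) = 23.18.
q = γ·D_f = 19.2 × 2.9 = 55.68 kPa.
For the ½γBN_γ term take γ' = 21.4 − 9.81 = 11.59 kN/m³ (soil below base is submerged).
q·N_q = 55.68 × 23.177 = 1290.5 kPa
0.5·γ·B·N_γ = 0.5 × 11.59 × 4 × 30.2 = 700.04 kPa
q_ult = 1290.5 + 700.04 = 1990.5 kPa.
q_all = 1990.5 / 2.5 = 796.21 kPa.

q_all ≈ 800 kPa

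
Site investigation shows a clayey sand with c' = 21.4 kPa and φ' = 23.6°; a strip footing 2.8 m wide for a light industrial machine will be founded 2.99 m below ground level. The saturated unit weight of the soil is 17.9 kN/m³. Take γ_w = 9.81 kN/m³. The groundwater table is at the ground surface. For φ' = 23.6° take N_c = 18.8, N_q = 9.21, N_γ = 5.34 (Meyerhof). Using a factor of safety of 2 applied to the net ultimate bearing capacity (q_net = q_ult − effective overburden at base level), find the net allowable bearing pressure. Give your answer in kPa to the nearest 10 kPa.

Water table at ground surface, so effective unit weight γ' = 17.9 − 9.81 = 8.09 kN/m³ is used throughout; overburden q = 8.09 × 2.99 = 24.189 kPa; the same γ' applies in the ½γBN_γ term.
Cohesion term c·N_c = 21.4 × 18.8 = 402.32 kPa; surcharge term q·N_q = 24.189 × 9.21 = 222.78 kPa; self-weight term 0.5·γ·B·N_γ = 0.5 × 8.09 × 2.8 × 5.34 = 60.481 kPa.
q_ult = 402.32 + 222.78 + 60.481 = 685.58 kPa.
Net ultimate: q_net = 685.58 − 24.189 = 661.39 kPa.
q_all(net) = 661.39 / 2 = 330.7 kPa.

q_all(net) ≈ 330 kPa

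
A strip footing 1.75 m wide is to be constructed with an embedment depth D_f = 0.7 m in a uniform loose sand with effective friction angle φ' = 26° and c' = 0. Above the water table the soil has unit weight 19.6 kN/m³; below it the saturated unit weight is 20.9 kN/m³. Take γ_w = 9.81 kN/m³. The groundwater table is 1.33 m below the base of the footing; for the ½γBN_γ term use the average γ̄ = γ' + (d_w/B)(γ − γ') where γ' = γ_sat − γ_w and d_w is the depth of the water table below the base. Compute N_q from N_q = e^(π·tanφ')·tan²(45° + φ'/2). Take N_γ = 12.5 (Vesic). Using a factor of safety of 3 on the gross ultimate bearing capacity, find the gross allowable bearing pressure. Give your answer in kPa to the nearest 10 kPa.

q_all ≈ 120 kPa

N_q = e^(π·tan26°)·tan²(58°) = 11.85.
Overburden at base level: q = 19.6 × 0.7 = 13.72 kPa.
The water table is 1.33 m below the base (< B = 1.75 m), so the ½γBN_γ term uses γ̄ = γ' + (d_w/B)(γ − γ') = 11.09 + (1.33/1.75)(19.6 − 11.09) = 17.558 kN/m³.
Surcharge term q·N_q = 13.72 × 11.854 = 162.64 kPa; self-weight term 0.5·γ·B·N_γ = 0.5 × 17.558 × 1.75 × 12.5 = 192.04 kPa.
q_ult = 162.64 + 192.04 = 354.68 kPa.
q_all = 354.68 / 3 = 118.23 kPa.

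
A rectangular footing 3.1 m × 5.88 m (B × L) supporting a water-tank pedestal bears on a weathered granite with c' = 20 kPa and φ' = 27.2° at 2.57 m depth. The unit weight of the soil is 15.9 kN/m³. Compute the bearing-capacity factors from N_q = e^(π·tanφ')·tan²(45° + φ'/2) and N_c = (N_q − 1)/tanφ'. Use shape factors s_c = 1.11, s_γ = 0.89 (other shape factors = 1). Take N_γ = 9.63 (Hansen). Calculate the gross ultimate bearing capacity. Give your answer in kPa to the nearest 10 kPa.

tan27.2° = 0.5139, so N_q = e^(π×0.5139)·tan²(58.6°) = 5.026 × 2.684 = 13.49.
N_c = (13.49 − 1)/tan27.2° = 24.3.
Effective surcharge at the founding depth q = γ·D_f = 15.9 × 2.57 = 40.863 kPa.
q_ult = c·N_c·s_c + q·N_q + 0.5·γ·B·N_γ·s_γ
     = 20 × 24.3 × 1.11 + 40.863 × 13.488 + 0.5 × 15.9 × 3.1 × 9.63 × 0.89
     = 539.46 + 551.18 + 211.22 = 1301.9 kPa.

q_ult ≈ 1300 kPa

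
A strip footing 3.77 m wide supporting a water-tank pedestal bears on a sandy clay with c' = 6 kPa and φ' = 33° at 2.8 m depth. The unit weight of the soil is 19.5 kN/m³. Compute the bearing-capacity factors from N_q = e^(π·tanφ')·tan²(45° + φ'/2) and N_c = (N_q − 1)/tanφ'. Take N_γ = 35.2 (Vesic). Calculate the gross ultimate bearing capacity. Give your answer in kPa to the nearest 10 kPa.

q_ult ≈ 2950 kPa

tan33° = 0.6494, so N_q = e^(π×0.6494)·tan²(61.5°) = 7.692 × 3.392 = 26.09.
N_c = (26.09 − 1)/tan33° = 38.64.
Effective surcharge at the founding depth q = γ·D_f = 19.5 × 2.8 = 54.6 kPa.
q_ult = c·N_c + q·N_q + 0.5·γ·B·N_γ
     = 6 × 38.638 + 54.6 × 26.092 + 0.5 × 19.5 × 3.77 × 35.2
     = 231.83 + 1424.6 + 1293.9 = 2950.3 kPa.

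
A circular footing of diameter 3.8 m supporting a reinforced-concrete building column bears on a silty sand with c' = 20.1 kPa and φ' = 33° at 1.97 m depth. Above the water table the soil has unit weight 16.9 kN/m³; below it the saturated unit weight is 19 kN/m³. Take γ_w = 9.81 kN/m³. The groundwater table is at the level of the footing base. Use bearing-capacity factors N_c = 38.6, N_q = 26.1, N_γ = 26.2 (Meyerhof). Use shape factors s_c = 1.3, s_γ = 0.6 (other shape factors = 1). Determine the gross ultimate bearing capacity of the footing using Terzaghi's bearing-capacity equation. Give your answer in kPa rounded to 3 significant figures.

Overburden at base level: q = 16.9 × 1.97 = 33.293 kPa.
Below the base the soil is submerged, so the ½γBN_γ term uses γ' = 19 − 9.81 = 9.19 kN/m³.
Cohesion term c·N_c·s_c = 20.1 × 38.6 × 1.3 = 1008.6 kPa; surcharge term q·N_q = 33.293 × 26.1 = 868.95 kPa; self-weight term 0.5·γ·B·N_γ·s_γ = 0.5 × 9.19 × 3.8 × 26.2 × 0.6 = 274.49 kPa.
q_ult = 1008.6 + 868.95 + 274.49 = 2152.1 kPa.

q_ult ≈ 2150 kPa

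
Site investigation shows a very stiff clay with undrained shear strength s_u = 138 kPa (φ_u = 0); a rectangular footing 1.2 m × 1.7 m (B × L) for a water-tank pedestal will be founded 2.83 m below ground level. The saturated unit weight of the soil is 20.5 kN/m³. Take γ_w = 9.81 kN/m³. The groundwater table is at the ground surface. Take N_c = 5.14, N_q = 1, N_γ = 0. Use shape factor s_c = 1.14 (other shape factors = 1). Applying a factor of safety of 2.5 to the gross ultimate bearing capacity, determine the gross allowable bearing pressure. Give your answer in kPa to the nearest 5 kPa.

With the water table at the surface the whole profile is submerged: γ' = 20.5 − 9.81 = 10.69 kN/m³, so q = γ'·D_f = 30.253 kPa.
q_ult = c·N_c·s_c + q·N_q
     = 138 × 5.14 × 1.14 + 30.253 × 1
     = 808.62 + 30.253 = 838.88 kPa.
q_all = q_ult / FS = 838.88 / 2.5 = 335.55 kPa.

q_all ≈ 335 kPa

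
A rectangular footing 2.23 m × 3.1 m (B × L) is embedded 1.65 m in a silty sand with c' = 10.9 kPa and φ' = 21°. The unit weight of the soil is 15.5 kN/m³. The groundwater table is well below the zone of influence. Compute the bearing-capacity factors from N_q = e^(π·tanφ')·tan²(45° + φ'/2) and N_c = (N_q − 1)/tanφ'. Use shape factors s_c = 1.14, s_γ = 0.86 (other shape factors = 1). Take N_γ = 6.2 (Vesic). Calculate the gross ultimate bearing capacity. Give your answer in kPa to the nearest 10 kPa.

q_ult ≈ 470 kPa

tan21° = 0.3839, so N_q = e^(π×0.3839)·tan²(55.5°) = 3.34 × 2.117 = 7.07.
N_c = (7.07 − 1)/tan21° = 15.81.
Effective surcharge at the founding depth q = γ·D_f = 15.5 × 1.65 = 25.575 kPa.
q_ult = c·N_c·s_c + q·N_q + 0.5·γ·B·N_γ·s_γ
     = 10.9 × 15.815 × 1.14 + 25.575 × 7.0708 + 0.5 × 15.5 × 2.23 × 6.2 × 0.86
     = 196.52 + 180.83 + 92.15 = 469.5 kPa.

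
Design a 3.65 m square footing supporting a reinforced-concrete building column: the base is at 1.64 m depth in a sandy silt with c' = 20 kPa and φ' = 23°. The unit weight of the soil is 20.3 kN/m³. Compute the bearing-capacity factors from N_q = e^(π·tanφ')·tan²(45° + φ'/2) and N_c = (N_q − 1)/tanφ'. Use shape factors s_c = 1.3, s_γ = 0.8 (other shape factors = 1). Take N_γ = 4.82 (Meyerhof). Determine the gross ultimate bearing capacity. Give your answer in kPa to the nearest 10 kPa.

tan23° = 0.4245, so N_q = e^(π×0.4245)·tan²(56.5°) = 3.794 × 2.283 = 8.66.
N_c = (8.66 − 1)/tan23° = 18.05.
Overburden at base level: q = 20.3 × 1.64 = 33.292 kPa.
Cohesion term c·N_c·s_c = 20 × 18.049 × 1.3 = 469.26 kPa; surcharge term q·N_q = 33.292 × 8.6612 = 288.35 kPa; self-weight term 0.5·γ·B·N_γ·s_γ = 0.5 × 20.3 × 3.65 × 4.82 × 0.8 = 142.86 kPa.
q_ult = 469.26 + 288.35 + 142.86 = 900.47 kPa.

q_ult ≈ 900 kPa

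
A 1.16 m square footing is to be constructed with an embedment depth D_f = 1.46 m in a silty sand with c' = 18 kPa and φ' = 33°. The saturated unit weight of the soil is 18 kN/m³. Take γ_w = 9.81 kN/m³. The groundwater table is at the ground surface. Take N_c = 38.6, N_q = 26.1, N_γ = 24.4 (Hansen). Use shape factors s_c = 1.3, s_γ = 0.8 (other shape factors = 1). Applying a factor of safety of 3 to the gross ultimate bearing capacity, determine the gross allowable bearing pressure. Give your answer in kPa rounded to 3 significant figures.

q_all ≈ 436 kPa

With the water table at the surface the whole profile is submerged: γ' = 18 − 9.81 = 8.19 kN/m³, so q = γ'·D_f = 11.957 kPa; the same γ' applies in the ½γBN_γ term.
q_ult = c·N_c·s_c + q·N_q + 0.5·γ·B·N_γ·s_γ
     = 18 × 38.6 × 1.3 + 11.957 × 26.1 + 0.5 × 8.19 × 1.16 × 24.4 × 0.8
     = 903.24 + 312.09 + 92.724 = 1308.1 kPa.
q_all = q_ult / FS = 1308.1 / 3 = 436.02 kPa.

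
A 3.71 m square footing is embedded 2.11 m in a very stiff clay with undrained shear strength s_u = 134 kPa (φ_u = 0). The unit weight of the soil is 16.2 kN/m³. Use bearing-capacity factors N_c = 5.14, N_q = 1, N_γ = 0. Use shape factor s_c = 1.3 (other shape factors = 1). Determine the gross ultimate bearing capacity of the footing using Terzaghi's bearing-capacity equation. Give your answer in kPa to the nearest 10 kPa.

q_ult ≈ 930 kPa

Effective surcharge at the founding depth q = γ·D_f = 16.2 × 2.11 = 34.182 kPa.
q_ult = c·N_c·s_c + q·N_q
     = 134 × 5.14 × 1.3 + 34.182 × 1
     = 895.39 + 34.182 = 929.57 kPa.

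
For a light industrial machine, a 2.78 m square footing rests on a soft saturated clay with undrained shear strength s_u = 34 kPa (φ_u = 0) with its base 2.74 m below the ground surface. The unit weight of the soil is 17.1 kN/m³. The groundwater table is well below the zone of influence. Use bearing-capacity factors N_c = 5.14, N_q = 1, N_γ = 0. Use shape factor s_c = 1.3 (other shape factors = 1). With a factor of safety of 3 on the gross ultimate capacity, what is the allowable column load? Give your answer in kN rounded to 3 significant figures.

P_all ≈ 706 kN

Effective surcharge at the founding depth q = γ·D_f = 17.1 × 2.74 = 46.854 kPa.
q_ult = c·N_c·s_c + q·N_q
     = 34 × 5.14 × 1.3 + 46.854 × 1
     = 227.19 + 46.854 = 274.04 kPa.
Gross allowable pressure q_all = 274.04 / 3 = 91.347 kPa.
Footing area = 7.7284 m², so allowable column load = 91.347 × 7.7284 = 705.97 kN.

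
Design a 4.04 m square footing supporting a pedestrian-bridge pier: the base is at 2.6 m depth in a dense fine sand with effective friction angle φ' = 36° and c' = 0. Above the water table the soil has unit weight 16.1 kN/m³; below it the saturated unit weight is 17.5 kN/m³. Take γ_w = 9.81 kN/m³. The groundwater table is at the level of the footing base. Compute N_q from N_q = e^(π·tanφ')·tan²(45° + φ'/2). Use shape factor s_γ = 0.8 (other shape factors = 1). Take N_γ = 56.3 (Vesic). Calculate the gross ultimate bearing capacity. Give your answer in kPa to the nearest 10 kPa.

q_ult ≈ 2280 kPa

tan36° = 0.7265, so N_q = e^(π×0.7265)·tan²(63°) = 9.801 × 3.852 = 37.75.
q = γ·D_f = 16.1 × 2.6 = 41.86 kPa.
For the ½γBN_γ term take γ' = 17.5 − 9.81 = 7.69 kN/m³ (soil below base is submerged).
q·N_q = 41.86 × 37.752 = 1580.3 kPa
0.5·γ·B·N_γ·s_γ = 0.5 × 7.69 × 4.04 × 56.3 × 0.8 = 699.64 kPa
q_ult = 1580.3 + 699.64 = 2280 kPa.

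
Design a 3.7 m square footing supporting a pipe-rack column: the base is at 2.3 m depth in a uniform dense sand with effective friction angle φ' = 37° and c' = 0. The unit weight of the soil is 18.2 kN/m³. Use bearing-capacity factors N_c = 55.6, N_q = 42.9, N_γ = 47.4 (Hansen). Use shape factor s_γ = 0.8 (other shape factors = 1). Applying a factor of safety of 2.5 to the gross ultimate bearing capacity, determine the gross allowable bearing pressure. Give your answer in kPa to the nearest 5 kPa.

q_all ≈ 1230 kPa

Effective surcharge at the founding depth q = γ·D_f = 18.2 × 2.3 = 41.86 kPa.
q_ult = q·N_q + 0.5·γ·B·N_γ·s_γ
     = 41.86 × 42.9 + 0.5 × 18.2 × 3.7 × 47.4 × 0.8
     = 1795.8 + 1276.8 = 3072.6 kPa.
q_all = q_ult / FS = 3072.6 / 2.5 = 1229 kPa.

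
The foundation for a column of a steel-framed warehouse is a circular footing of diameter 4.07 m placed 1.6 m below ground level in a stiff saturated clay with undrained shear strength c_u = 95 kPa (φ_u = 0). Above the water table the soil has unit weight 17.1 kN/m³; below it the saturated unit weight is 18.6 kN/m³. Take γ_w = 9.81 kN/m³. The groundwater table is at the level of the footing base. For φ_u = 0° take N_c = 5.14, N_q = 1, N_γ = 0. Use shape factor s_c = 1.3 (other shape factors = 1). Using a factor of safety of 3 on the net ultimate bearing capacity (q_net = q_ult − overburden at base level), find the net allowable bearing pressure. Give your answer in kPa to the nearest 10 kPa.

q_all(net) ≈ 210 kPa

Overburden at base level: q = 17.1 × 1.6 = 27.36 kPa.
Cohesion term c·N_c·s_c = 95 × 5.14 × 1.3 = 634.79 kPa; surcharge term q·N_q = 27.36 × 1 = 27.36 kPa.
q_ult = 634.79 + 27.36 = 662.15 kPa.
q_net = 662.15 − 27.36 = 634.79 kPa.
q_all(net) = 634.79 / 3 = 211.6 kPa.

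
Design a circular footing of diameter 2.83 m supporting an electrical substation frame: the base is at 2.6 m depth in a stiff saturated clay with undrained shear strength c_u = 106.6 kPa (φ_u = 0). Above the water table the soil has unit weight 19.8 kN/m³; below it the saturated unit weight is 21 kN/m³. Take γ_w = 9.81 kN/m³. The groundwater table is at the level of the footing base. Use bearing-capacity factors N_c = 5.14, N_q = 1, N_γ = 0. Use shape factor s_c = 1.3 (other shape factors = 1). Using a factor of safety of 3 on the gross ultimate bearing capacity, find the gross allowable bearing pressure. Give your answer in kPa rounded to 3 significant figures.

Effective surcharge at the founding depth q = γ·D_f = 19.8 × 2.6 = 51.48 kPa.
q_ult = c·N_c·s_c + q·N_q
     = 106.6 × 5.14 × 1.3 + 51.48 × 1
     = 712.3 + 51.48 = 763.78 kPa.
q_all = 763.78 / 3 = 254.59 kPa.

q_all ≈ 255 kPa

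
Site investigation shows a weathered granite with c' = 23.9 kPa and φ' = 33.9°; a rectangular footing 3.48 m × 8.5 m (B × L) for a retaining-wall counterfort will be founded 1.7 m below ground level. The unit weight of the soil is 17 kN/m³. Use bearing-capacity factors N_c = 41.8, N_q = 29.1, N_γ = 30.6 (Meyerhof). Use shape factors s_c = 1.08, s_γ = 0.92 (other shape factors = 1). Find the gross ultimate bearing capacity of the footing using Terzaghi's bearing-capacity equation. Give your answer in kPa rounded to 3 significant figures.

q_ult ≈ 2750 kPa

Effective surcharge at the founding depth q = γ·D_f = 17 × 1.7 = 28.9 kPa.
q_ult = c·N_c·s_c + q·N_q + 0.5·γ·B·N_γ·s_γ
     = 23.9 × 41.8 × 1.08 + 28.9 × 29.1 + 0.5 × 17 × 3.48 × 30.6 × 0.92
     = 1078.9 + 840.99 + 832.74 = 2752.7 kPa.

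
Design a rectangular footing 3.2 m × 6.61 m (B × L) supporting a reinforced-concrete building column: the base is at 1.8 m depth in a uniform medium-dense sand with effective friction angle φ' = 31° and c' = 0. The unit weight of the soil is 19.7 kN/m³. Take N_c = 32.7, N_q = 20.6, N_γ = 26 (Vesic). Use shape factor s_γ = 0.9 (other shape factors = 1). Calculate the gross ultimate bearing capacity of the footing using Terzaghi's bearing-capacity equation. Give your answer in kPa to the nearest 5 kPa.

Effective surcharge at the founding depth q = γ·D_f = 19.7 × 1.8 = 35.46 kPa.
q_ult = q·N_q + 0.5·γ·B·N_γ·s_γ
     = 35.46 × 20.6 + 0.5 × 19.7 × 3.2 × 26 × 0.9
     = 730.48 + 737.57 = 1468 kPa.

q_ult ≈ 1470 kPa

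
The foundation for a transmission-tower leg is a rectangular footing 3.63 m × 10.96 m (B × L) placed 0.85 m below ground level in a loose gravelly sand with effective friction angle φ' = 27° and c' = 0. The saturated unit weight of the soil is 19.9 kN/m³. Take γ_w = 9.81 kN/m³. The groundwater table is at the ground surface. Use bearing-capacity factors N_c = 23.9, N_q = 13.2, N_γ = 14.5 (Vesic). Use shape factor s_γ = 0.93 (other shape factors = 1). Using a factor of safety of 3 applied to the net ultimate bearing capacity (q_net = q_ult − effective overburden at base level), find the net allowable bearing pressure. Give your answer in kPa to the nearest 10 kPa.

q_all(net) ≈ 120 kPa

γ' = 19.9 − 9.81 = 10.09 kN/m³ (submerged throughout). q = 10.09 × 0.85 = 8.5765 kPa; the same γ' applies in the ½γBN_γ term.
q·N_q = 8.5765 × 13.2 = 113.21 kPa
0.5·γ·B·N_γ·s_γ = 0.5 × 10.09 × 3.63 × 14.5 × 0.93 = 246.96 kPa
q_ult = 113.21 + 246.96 = 360.17 kPa.
Net ultimate: q_net = 360.17 − 8.5765 = 351.59 kPa.
q_all(net) = 351.59 / 3 = 117.2 kPa.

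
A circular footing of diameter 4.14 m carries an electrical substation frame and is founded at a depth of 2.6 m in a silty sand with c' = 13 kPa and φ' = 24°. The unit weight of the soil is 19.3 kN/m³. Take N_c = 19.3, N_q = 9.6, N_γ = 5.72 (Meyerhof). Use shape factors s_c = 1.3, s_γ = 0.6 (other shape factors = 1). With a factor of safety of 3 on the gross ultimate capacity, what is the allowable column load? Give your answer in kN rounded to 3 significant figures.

P_all ≈ 4240 kN

Overburden at base level: q = 19.3 × 2.6 = 50.18 kPa.
Cohesion term c·N_c·s_c = 13 × 19.3 × 1.3 = 326.17 kPa; surcharge term q·N_q = 50.18 × 9.6 = 481.73 kPa; self-weight term 0.5·γ·B·N_γ·s_γ = 0.5 × 19.3 × 4.14 × 5.72 × 0.6 = 137.11 kPa.
q_ult = 326.17 + 481.73 + 137.11 = 945.01 kPa.
Gross allowable pressure q_all = 945.01 / 3 = 315 kPa.
Footing area = 13.4614 m², so allowable column load = 315 × 13.4614 = 4240.4 kN.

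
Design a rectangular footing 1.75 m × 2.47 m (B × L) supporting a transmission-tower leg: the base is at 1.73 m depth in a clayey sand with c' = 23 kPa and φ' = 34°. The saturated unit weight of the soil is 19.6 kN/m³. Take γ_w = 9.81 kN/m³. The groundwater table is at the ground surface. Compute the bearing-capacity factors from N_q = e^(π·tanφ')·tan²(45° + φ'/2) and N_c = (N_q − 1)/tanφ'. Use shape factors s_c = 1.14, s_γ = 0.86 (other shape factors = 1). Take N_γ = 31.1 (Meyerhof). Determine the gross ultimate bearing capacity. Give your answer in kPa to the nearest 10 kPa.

q_ult ≈ 1830 kPa

tan34° = 0.6745, so N_q = e^(π×0.6745)·tan²(62°) = 8.323 × 3.537 = 29.44.
N_c = (29.44 − 1)/tan34° = 42.16.
Water table at ground surface, so effective unit weight γ' = 19.6 − 9.81 = 9.79 kN/m³ is used throughout; overburden q = 9.79 × 1.73 = 16.937 kPa; the same γ' applies in the ½γBN_γ term.
Cohesion term c·N_c·s_c = 23 × 42.164 × 1.14 = 1105.5 kPa; surcharge term q·N_q = 16.937 × 29.44 = 498.61 kPa; self-weight term 0.5·γ·B·N_γ·s_γ = 0.5 × 9.79 × 1.75 × 31.1 × 0.86 = 229.11 kPa.
q_ult = 1105.5 + 498.61 + 229.11 = 1833.3 kPa.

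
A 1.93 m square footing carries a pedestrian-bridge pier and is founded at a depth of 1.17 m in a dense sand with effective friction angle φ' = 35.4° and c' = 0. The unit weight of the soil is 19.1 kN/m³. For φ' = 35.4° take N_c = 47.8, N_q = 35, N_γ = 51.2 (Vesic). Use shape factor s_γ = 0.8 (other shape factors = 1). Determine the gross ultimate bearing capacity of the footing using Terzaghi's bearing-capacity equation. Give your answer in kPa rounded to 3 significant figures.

q_ult ≈ 1540 kPa

Effective surcharge at the founding depth q = γ·D_f = 19.1 × 1.17 = 22.347 kPa.
q_ult = q·N_q + 0.5·γ·B·N_γ·s_γ
     = 22.347 × 35 + 0.5 × 19.1 × 1.93 × 51.2 × 0.8
     = 782.15 + 754.95 = 1537.1 kPa.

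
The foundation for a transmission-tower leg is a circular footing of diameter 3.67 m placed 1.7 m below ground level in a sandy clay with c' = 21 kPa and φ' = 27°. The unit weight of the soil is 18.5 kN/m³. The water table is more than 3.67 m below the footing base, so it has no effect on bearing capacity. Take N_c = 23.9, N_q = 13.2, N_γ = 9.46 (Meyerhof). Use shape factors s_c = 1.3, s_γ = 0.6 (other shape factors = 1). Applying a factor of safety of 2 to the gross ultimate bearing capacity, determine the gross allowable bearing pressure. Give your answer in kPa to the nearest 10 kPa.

q = γ·D_f = 18.5 × 1.7 = 31.45 kPa.
c·N_c·s_c = 21 × 23.9 × 1.3 = 652.47 kPa
q·N_q = 31.45 × 13.2 = 415.14 kPa
0.5·γ·B·N_γ·s_γ = 0.5 × 18.5 × 3.67 × 9.46 × 0.6 = 192.69 kPa
q_ult = 652.47 + 415.14 + 192.69 = 1260.3 kPa.
q_all = q_ult / FS = 1260.3 / 2 = 630.15 kPa.

q_all ≈ 630 kPa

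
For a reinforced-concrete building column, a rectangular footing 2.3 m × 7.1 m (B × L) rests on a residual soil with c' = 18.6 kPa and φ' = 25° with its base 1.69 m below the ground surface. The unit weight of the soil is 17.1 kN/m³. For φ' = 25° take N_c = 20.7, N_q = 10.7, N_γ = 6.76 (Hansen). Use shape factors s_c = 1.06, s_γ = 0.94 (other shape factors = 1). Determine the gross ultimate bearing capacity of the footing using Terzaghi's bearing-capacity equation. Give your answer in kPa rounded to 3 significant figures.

Effective surcharge at the founding depth q = γ·D_f = 17.1 × 1.69 = 28.899 kPa.
q_ult = c·N_c·s_c + q·N_q + 0.5·γ·B·N_γ·s_γ
     = 18.6 × 20.7 × 1.06 + 28.899 × 10.7 + 0.5 × 17.1 × 2.3 × 6.76 × 0.94
     = 408.12 + 309.22 + 124.96 = 842.3 kPa.

q_ult ≈ 842 kPa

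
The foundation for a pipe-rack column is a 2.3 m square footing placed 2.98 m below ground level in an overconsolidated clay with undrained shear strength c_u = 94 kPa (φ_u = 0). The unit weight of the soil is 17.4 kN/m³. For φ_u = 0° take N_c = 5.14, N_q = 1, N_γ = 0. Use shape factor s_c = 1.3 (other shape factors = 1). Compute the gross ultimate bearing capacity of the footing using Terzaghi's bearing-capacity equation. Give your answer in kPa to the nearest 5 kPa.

q_ult ≈ 680 kPa

Overburden at base level: q = 17.4 × 2.98 = 51.852 kPa.
Cohesion term c·N_c·s_c = 94 × 5.14 × 1.3 = 628.11 kPa; surcharge term q·N_q = 51.852 × 1 = 51.852 kPa.
q_ult = 628.11 + 51.852 = 679.96 kPa.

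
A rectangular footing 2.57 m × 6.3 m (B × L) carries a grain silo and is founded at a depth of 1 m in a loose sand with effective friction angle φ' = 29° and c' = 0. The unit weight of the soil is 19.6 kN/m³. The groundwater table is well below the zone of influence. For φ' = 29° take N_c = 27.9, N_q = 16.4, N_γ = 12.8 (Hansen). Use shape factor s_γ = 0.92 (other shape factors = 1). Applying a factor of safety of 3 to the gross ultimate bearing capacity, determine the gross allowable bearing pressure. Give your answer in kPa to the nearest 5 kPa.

Effective surcharge at the founding depth q = γ·D_f = 19.6 × 1 = 19.6 kPa.
q_ult = q·N_q + 0.5·γ·B·N_γ·s_γ
     = 19.6 × 16.4 + 0.5 × 19.6 × 2.57 × 12.8 × 0.92
     = 321.44 + 296.59 = 618.03 kPa.
q_all = q_ult / FS = 618.03 / 3 = 206.01 kPa.

q_all ≈ 205 kPa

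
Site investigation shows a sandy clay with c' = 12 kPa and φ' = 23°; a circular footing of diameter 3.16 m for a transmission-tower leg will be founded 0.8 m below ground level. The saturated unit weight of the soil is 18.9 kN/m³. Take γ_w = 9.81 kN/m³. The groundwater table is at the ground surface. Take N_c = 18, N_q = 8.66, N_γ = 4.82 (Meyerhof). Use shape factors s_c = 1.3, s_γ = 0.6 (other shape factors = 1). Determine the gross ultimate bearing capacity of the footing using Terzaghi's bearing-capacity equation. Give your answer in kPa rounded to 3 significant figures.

Water table at ground surface, so effective unit weight γ' = 18.9 − 9.81 = 9.09 kN/m³ is used throughout; overburden q = 9.09 × 0.8 = 7.272 kPa; the same γ' applies in the ½γBN_γ term.
Cohesion term c·N_c·s_c = 12 × 18 × 1.3 = 280.8 kPa; surcharge term q·N_q = 7.272 × 8.66 = 62.976 kPa; self-weight term 0.5·γ·B·N_γ·s_γ = 0.5 × 9.09 × 3.16 × 4.82 × 0.6 = 41.535 kPa.
q_ult = 280.8 + 62.976 + 41.535 = 385.31 kPa.

q_ult ≈ 385 kPa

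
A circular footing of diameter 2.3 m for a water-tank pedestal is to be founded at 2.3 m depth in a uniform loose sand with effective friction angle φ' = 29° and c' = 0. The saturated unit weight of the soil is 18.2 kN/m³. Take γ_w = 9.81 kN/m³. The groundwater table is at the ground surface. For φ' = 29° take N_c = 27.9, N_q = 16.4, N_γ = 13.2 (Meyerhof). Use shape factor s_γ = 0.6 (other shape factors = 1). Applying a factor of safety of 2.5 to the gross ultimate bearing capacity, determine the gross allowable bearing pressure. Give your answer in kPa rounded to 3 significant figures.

Water table at ground surface, so effective unit weight γ' = 18.2 − 9.81 = 8.39 kN/m³ is used throughout; overburden q = 8.39 × 2.3 = 19.297 kPa; the same γ' applies in the ½γBN_γ term.
Surcharge term q·N_q = 19.297 × 16.4 = 316.47 kPa; self-weight term 0.5·γ·B·N_γ·s_γ = 0.5 × 8.39 × 2.3 × 13.2 × 0.6 = 76.416 kPa.
q_ult = 316.47 + 76.416 = 392.89 kPa.
q_all = q_ult / FS = 392.89 / 2.5 = 157.15 kPa.

q_all ≈ 157 kPa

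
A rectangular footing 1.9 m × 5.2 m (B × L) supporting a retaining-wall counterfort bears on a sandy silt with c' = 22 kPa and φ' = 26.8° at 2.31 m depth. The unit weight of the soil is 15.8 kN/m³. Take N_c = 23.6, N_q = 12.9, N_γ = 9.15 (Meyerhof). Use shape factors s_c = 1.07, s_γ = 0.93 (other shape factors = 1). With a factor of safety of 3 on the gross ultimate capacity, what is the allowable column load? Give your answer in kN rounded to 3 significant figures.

P_all ≈ 3800 kN

Effective surcharge at the founding depth q = γ·D_f = 15.8 × 2.31 = 36.498 kPa.
q_ult = c·N_c·s_c + q·N_q + 0.5·γ·B·N_γ·s_γ
     = 22 × 23.6 × 1.07 + 36.498 × 12.9 + 0.5 × 15.8 × 1.9 × 9.15 × 0.93
     = 555.54 + 470.82 + 127.73 = 1154.1 kPa.
Gross allowable pressure q_all = 1154.1 / 3 = 384.7 kPa.
Footing area = 9.88 m², so allowable column load = 384.7 × 9.88 = 3800.8 kN.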